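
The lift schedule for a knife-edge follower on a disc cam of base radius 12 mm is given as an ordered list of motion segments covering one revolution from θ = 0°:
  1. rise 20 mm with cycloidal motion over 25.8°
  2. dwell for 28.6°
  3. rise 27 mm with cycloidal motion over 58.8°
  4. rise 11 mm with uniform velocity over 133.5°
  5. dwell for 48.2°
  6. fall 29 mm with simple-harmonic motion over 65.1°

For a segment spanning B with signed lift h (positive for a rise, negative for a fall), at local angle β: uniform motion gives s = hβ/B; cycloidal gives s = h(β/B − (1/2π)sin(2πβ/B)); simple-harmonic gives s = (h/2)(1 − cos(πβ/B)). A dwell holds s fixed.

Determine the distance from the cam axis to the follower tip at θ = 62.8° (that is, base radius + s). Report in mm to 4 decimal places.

seg 1 [0°–25.8°] cycloidal, h=20: full span → s += 20 → s = 20.0000
seg 2 [25.8°–54.4°] dwell: s stays 20.0000
seg 3 [54.4°–113.2°] cycloidal, h=27: θ=62.8° here. β=8.4, B=58.8. 27·(0.1429 − sin(2π·0.1429)/(2π)) = 0.4975 → s = 20.4975
radial distance = base radius + s = 12 + 20.4975 = 32.4975

32.4975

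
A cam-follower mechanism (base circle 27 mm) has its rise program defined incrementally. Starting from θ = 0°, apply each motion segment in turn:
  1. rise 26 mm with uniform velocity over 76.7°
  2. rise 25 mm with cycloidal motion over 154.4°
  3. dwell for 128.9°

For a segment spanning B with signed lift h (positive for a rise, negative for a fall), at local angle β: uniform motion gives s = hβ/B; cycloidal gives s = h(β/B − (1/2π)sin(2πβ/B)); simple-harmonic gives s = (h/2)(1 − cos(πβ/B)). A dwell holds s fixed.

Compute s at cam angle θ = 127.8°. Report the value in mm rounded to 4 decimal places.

seg 1 [0°–76.7°] uniform, h=26: full span → s += 26 → s = 26.0000
seg 2 [76.7°–231.1°] cycloidal, h=25: θ=127.8° here. β=51.1, B=154.4. 25·(0.3310 − sin(2π·0.3310)/(2π)) = 4.7989 → s = 30.7989

30.7989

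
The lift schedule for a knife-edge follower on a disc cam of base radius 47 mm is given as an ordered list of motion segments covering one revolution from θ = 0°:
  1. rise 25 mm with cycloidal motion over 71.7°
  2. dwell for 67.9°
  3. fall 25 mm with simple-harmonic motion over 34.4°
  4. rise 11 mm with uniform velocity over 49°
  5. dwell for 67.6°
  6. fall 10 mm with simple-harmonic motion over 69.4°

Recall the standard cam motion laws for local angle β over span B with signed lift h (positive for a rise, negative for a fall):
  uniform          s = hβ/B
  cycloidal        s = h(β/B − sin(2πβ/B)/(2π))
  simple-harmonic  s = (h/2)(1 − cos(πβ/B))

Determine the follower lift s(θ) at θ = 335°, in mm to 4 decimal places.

seg 1 [0°–71.7°] cycloidal, h=25: full span → s += 25 → s = 25.0000
seg 2 [71.7°–139.6°] dwell: s stays 25.0000
seg 3 [139.6°–174°] simple-harmonic, h=-25: full span → s += -25 → s = 0.0000
seg 4 [174°–223°] uniform, h=11: full span → s += 11 → s = 11.0000
seg 5 [223°–290.6°] dwell: s stays 11.0000
seg 6 [290.6°–360°] simple-harmonic, h=-10: θ=335° here. β=44.4, B=69.4. -10/2·(1 − cos(π·0.6398)) = -7.1256 → s = 3.8744

3.8744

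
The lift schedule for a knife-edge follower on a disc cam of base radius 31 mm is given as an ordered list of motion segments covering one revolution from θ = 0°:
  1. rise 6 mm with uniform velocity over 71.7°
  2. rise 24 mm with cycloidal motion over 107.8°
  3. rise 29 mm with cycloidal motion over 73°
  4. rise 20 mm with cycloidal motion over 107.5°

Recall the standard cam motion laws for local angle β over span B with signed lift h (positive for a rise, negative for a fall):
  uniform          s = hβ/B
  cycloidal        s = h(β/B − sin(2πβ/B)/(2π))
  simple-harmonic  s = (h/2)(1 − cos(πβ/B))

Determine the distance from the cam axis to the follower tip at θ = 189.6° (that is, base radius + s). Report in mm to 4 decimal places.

seg 1 [0°–71.7°] uniform, h=6: full span → s += 6 → s = 6.0000
seg 2 [71.7°–179.5°] cycloidal, h=24: full span → s += 24 → s = 30.0000
seg 3 [179.5°–252.5°] cycloidal, h=29: θ=189.6° here. β=10.1, B=73. 29·(0.1384 − sin(2π·0.1384)/(2π)) = 0.4866 → s = 30.4866
radial distance = base radius + s = 31 + 30.4866 = 61.4866

61.4866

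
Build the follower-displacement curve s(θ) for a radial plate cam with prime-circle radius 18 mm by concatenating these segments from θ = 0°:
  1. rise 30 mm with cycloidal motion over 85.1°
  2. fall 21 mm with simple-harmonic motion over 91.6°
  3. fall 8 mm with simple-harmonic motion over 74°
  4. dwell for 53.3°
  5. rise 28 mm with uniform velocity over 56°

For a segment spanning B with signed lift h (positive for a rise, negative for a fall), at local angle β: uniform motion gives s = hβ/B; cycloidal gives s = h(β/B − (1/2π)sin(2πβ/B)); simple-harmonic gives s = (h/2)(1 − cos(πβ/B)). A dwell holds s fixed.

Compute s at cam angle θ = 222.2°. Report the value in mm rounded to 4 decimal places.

seg 1 [0°–85.1°] cycloidal, h=30: full span → s += 30 → s = 30.0000
seg 2 [85.1°–176.7°] simple-harmonic, h=-21: full span → s += -21 → s = 9.0000
seg 3 [176.7°–250.7°] simple-harmonic, h=-8: θ=222.2° here. β=45.5, B=74. -8/2·(1 − cos(π·0.6149)) = -5.4123 → s = 3.5877

3.5877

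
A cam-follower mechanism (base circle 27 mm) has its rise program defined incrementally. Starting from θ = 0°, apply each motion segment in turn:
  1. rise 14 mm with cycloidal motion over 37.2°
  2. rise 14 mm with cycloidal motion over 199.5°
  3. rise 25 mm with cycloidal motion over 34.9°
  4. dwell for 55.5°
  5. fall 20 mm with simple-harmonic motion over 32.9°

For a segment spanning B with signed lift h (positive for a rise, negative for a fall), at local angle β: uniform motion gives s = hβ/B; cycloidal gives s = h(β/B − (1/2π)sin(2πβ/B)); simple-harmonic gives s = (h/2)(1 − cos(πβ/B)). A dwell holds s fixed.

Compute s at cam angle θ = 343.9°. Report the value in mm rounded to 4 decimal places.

seg 1 [0°–37.2°] cycloidal, h=14: full span → s += 14 → s = 14.0000
seg 2 [37.2°–236.7°] cycloidal, h=14: full span → s += 14 → s = 28.0000
seg 3 [236.7°–271.6°] cycloidal, h=25: full span → s += 25 → s = 53.0000
seg 4 [271.6°–327.1°] dwell: s stays 53.0000
seg 5 [327.1°–360°] simple-harmonic, h=-20: θ=343.9° here. β=16.8, B=32.9. -20/2·(1 − cos(π·0.5106)) = -10.3341 → s = 42.6659

42.6659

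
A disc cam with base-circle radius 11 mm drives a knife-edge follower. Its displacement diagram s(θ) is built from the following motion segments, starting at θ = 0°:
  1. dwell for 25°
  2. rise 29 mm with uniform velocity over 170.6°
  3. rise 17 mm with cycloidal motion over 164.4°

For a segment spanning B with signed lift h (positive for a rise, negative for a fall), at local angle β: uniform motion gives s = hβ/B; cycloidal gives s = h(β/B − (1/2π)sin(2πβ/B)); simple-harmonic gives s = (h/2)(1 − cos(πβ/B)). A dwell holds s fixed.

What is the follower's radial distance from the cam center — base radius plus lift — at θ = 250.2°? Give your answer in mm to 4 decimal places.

seg 1 [0°–25°] dwell: s stays 0.0000
seg 2 [25°–195.6°] uniform, h=29: full span → s += 29 → s = 29.0000
seg 3 [195.6°–360°] cycloidal, h=17: θ=250.2° here. β=54.6, B=164.4. 17·(0.3321 − sin(2π·0.3321)/(2π)) = 3.2926 → s = 32.2926
radial distance = base radius + s = 11 + 32.2926 = 43.2926

43.2926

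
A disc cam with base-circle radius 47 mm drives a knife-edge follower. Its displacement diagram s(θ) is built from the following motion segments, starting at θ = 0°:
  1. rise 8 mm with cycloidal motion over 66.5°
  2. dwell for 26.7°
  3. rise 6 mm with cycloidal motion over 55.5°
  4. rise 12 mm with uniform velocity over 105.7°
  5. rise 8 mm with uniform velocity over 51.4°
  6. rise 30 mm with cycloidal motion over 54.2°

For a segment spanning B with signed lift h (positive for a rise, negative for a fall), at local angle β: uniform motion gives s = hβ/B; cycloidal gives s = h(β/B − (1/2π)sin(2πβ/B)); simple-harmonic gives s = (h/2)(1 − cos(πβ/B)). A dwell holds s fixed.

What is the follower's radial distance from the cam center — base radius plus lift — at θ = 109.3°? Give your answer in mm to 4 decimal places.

seg 1 [0°–66.5°] cycloidal, h=8: full span → s += 8 → s = 8.0000
seg 2 [66.5°–93.2°] dwell: s stays 8.0000
seg 3 [93.2°–148.7°] cycloidal, h=6: θ=109.3° here. β=16.1, B=55.5. 6·(0.2901 − sin(2π·0.2901)/(2π)) = 0.8157 → s = 8.8157
radial distance = base radius + s = 47 + 8.8157 = 55.8157

55.8157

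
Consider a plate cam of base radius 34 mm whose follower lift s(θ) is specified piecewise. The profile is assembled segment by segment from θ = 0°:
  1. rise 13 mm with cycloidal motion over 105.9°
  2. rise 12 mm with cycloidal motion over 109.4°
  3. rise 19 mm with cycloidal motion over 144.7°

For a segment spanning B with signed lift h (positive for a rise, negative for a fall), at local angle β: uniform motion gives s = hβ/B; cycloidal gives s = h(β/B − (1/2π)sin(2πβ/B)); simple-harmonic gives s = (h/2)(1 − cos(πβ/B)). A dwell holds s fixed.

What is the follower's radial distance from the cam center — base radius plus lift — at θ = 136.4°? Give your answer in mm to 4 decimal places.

seg 1 [0°–105.9°] cycloidal, h=13: full span → s += 13 → s = 13.0000
seg 2 [105.9°–215.3°] cycloidal, h=12: θ=136.4° here. β=30.5, B=109.4. 12·(0.2788 − sin(2π·0.2788)/(2π)) = 1.4668 → s = 14.4668
radial distance = base radius + s = 34 + 14.4668 = 48.4668

48.4668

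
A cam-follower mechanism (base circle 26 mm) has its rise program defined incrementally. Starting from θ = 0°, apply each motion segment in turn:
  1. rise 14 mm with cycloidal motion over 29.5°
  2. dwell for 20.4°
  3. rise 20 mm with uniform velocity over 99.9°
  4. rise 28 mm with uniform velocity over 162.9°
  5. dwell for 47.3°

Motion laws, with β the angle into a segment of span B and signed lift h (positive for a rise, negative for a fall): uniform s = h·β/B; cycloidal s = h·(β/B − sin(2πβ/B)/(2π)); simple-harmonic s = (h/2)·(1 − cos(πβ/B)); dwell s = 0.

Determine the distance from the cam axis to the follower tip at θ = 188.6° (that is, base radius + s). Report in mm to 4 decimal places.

seg 1 [0°–29.5°] cycloidal, h=14: full span → s += 14 → s = 14.0000
seg 2 [29.5°–49.9°] dwell: s stays 14.0000
seg 3 [49.9°–149.8°] uniform, h=20: full span → s += 20 → s = 34.0000
seg 4 [149.8°–312.7°] uniform, h=28: θ=188.6° here. β=38.8, B=162.9. 28·38.8/162.9 = 6.6691 → s = 40.6691
radial distance = base radius + s = 26 + 40.6691 = 66.6691

66.6691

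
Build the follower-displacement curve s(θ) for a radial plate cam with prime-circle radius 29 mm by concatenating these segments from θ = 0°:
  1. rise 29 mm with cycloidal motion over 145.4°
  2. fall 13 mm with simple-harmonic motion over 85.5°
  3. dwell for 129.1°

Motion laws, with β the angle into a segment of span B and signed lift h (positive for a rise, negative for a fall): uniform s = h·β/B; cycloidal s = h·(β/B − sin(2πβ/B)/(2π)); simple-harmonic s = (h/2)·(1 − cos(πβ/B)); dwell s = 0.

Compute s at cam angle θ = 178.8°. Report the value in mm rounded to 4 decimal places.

seg 1 [0°–145.4°] cycloidal, h=29: full span → s += 29 → s = 29.0000
seg 2 [145.4°–230.9°] simple-harmonic, h=-13: θ=178.8° here. β=33.4, B=85.5. -13/2·(1 − cos(π·0.3906)) = -4.3106 → s = 24.6894

24.6894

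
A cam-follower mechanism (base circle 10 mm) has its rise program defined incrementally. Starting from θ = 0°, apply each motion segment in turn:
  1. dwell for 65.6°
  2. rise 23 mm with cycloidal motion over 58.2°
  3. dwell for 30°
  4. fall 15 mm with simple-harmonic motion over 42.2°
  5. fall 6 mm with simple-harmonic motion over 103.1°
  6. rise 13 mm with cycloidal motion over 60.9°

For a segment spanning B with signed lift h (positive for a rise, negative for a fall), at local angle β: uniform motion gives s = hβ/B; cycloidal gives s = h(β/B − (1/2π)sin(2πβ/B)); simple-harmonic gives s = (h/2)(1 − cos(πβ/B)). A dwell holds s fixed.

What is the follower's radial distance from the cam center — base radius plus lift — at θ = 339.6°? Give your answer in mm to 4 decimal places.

seg 1 [0°–65.6°] dwell: s stays 0.0000
seg 2 [65.6°–123.8°] cycloidal, h=23: full span → s += 23 → s = 23.0000
seg 3 [123.8°–153.8°] dwell: s stays 23.0000
seg 4 [153.8°–196°] simple-harmonic, h=-15: full span → s += -15 → s = 8.0000
seg 5 [196°–299.1°] simple-harmonic, h=-6: full span → s += -6 → s = 2.0000
seg 6 [299.1°–360°] cycloidal, h=13: θ=339.6° here. β=40.5, B=60.9. 13·(0.6650 − sin(2π·0.6650)/(2π)) = 10.4264 → s = 12.4264
radial distance = base radius + s = 10 + 12.4264 = 22.4264

22.4264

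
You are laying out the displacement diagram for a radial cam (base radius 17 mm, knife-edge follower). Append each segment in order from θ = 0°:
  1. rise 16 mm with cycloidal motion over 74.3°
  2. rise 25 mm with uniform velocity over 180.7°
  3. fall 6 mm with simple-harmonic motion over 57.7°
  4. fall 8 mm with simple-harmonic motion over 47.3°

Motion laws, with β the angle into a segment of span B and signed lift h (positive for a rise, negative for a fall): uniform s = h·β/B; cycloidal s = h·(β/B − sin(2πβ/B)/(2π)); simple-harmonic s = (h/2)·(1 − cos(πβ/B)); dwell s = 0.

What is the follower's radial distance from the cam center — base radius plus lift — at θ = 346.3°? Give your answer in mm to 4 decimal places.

seg 1 [0°–74.3°] cycloidal, h=16: full span → s += 16 → s = 16.0000
seg 2 [74.3°–255°] uniform, h=25: full span → s += 25 → s = 41.0000
seg 3 [255°–312.7°] simple-harmonic, h=-6: full span → s += -6 → s = 35.0000
seg 4 [312.7°–360°] simple-harmonic, h=-8: θ=346.3° here. β=33.6, B=47.3. -8/2·(1 − cos(π·0.7104)) = -6.4552 → s = 28.5448
radial distance = base radius + s = 17 + 28.5448 = 45.5448

45.5448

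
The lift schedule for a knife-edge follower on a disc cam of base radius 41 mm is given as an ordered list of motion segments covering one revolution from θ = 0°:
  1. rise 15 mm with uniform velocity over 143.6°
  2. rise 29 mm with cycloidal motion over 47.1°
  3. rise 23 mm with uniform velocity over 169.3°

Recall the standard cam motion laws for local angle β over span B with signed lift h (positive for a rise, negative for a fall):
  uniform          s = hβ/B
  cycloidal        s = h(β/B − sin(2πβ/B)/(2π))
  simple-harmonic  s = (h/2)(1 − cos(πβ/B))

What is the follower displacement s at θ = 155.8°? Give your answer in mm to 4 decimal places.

seg 1 [0°–143.6°] uniform, h=15: full span → s += 15 → s = 15.0000
seg 2 [143.6°–190.7°] cycloidal, h=29: θ=155.8° here. β=12.2, B=47.1. 29·(0.2590 − sin(2π·0.2590)/(2π)) = 2.9036 → s = 17.9036

17.9036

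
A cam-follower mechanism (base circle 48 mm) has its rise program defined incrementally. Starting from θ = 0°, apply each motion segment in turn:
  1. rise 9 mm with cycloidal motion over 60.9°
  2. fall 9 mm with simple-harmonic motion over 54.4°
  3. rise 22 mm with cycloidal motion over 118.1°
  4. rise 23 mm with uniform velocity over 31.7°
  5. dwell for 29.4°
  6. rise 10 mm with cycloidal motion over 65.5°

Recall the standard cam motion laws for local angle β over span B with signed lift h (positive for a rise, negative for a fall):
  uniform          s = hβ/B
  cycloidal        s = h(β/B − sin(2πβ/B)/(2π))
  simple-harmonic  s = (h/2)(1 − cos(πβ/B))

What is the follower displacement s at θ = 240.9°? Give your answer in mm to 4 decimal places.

seg 1 [0°–60.9°] cycloidal, h=9: full span → s += 9 → s = 9.0000
seg 2 [60.9°–115.3°] simple-harmonic, h=-9: full span → s += -9 → s = 0.0000
seg 3 [115.3°–233.4°] cycloidal, h=22: full span → s += 22 → s = 22.0000
seg 4 [233.4°–265.1°] uniform, h=23: θ=240.9° here. β=7.5, B=31.7. 23·7.5/31.7 = 5.4416 → s = 27.4416

27.4416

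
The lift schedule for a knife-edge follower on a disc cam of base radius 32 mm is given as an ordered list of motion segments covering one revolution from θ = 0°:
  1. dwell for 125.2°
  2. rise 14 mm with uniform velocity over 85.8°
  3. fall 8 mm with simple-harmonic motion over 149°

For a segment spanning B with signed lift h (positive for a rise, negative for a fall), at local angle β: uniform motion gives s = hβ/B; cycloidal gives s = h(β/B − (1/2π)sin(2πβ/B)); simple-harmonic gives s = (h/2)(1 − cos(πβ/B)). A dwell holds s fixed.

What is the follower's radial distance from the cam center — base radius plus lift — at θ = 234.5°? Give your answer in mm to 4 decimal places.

seg 1 [0°–125.2°] dwell: s stays 0.0000
seg 2 [125.2°–211°] uniform, h=14: full span → s += 14 → s = 14.0000
seg 3 [211°–360°] simple-harmonic, h=-8: θ=234.5° here. β=23.5, B=149. -8/2·(1 − cos(π·0.1577)) = -0.4810 → s = 13.5190
radial distance = base radius + s = 32 + 13.5190 = 45.5190

45.5190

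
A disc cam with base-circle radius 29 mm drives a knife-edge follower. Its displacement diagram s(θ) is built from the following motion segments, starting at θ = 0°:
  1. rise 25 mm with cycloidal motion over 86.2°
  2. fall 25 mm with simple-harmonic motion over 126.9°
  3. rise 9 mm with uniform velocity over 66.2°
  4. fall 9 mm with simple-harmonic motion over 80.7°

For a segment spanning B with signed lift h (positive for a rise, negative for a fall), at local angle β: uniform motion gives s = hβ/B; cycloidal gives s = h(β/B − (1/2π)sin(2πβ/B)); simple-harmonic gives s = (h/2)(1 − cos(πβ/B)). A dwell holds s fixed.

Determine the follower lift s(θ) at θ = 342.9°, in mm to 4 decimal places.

seg 1 [0°–86.2°] cycloidal, h=25: full span → s += 25 → s = 25.0000
seg 2 [86.2°–213.1°] simple-harmonic, h=-25: full span → s += -25 → s = 0.0000
seg 3 [213.1°–279.3°] uniform, h=9: full span → s += 9 → s = 9.0000
seg 4 [279.3°–360°] simple-harmonic, h=-9: θ=342.9° here. β=63.6, B=80.7. -9/2·(1 − cos(π·0.7881)) = -8.0392 → s = 0.9608

0.9608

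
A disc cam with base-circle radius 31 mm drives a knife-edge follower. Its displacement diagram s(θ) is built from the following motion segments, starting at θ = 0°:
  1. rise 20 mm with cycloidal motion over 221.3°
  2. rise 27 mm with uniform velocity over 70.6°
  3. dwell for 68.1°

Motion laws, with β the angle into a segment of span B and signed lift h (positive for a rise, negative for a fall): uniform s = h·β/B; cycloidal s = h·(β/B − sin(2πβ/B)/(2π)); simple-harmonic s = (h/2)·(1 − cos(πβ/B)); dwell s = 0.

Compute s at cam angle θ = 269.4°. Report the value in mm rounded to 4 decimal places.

seg 1 [0°–221.3°] cycloidal, h=20: full span → s += 20 → s = 20.0000
seg 2 [221.3°–291.9°] uniform, h=27: θ=269.4° here. β=48.1, B=70.6. 27·48.1/70.6 = 18.3952 → s = 38.3952

38.3952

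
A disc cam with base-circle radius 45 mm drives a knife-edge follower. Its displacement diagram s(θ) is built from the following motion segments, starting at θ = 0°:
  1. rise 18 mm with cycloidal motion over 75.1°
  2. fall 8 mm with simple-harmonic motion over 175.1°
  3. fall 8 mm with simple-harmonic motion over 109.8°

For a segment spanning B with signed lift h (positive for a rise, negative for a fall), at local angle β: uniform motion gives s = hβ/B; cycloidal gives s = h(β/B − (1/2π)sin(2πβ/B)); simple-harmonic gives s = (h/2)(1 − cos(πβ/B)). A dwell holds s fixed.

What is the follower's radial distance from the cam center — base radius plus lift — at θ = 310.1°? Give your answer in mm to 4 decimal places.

seg 1 [0°–75.1°] cycloidal, h=18: full span → s += 18 → s = 18.0000
seg 2 [75.1°–250.2°] simple-harmonic, h=-8: full span → s += -8 → s = 10.0000
seg 3 [250.2°–360°] simple-harmonic, h=-8: θ=310.1° here. β=59.9, B=109.8. -8/2·(1 − cos(π·0.5455)) = -4.5703 → s = 5.4297
radial distance = base radius + s = 45 + 5.4297 = 50.4297

50.4297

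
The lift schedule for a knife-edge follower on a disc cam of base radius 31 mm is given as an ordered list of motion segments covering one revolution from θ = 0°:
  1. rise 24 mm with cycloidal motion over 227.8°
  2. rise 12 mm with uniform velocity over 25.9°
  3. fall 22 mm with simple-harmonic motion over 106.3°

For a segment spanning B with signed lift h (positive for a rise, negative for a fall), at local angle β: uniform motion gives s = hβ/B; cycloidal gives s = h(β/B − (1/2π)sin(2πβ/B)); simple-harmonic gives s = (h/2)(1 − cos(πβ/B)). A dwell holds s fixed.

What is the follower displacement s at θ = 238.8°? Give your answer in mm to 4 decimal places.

seg 1 [0°–227.8°] cycloidal, h=24: full span → s += 24 → s = 24.0000
seg 2 [227.8°–253.7°] uniform, h=12: θ=238.8° here. β=11, B=25.9. 12·11/25.9 = 5.0965 → s = 29.0965

29.0965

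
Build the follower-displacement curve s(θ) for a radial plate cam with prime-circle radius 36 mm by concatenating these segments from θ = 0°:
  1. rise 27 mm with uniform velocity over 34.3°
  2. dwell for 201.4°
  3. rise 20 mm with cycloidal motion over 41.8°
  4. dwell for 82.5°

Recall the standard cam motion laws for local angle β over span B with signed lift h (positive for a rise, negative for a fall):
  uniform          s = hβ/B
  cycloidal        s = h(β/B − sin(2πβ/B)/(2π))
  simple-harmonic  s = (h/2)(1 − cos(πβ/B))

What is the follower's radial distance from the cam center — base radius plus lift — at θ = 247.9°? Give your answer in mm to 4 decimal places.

seg 1 [0°–34.3°] uniform, h=27: full span → s += 27 → s = 27.0000
seg 2 [34.3°–235.7°] dwell: s stays 27.0000
seg 3 [235.7°–277.5°] cycloidal, h=20: θ=247.9° here. β=12.2, B=41.8. 20·(0.2919 − sin(2π·0.2919)/(2π)) = 2.7637 → s = 29.7637
radial distance = base radius + s = 36 + 29.7637 = 65.7637

65.7637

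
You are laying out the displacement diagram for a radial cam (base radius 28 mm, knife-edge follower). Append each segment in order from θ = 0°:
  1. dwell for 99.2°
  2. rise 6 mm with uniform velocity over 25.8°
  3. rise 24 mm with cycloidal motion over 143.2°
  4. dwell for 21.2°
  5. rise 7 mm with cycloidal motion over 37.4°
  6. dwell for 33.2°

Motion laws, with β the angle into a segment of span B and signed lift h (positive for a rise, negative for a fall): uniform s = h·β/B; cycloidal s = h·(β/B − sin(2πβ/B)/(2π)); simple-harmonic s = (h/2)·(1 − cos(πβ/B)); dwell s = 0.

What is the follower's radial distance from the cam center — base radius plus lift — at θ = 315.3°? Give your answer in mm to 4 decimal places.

seg 1 [0°–99.2°] dwell: s stays 0.0000
seg 2 [99.2°–125°] uniform, h=6: full span → s += 6 → s = 6.0000
seg 3 [125°–268.2°] cycloidal, h=24: full span → s += 24 → s = 30.0000
seg 4 [268.2°–289.4°] dwell: s stays 30.0000
seg 5 [289.4°–326.8°] cycloidal, h=7: θ=315.3° here. β=25.9, B=37.4. 7·(0.6925 − sin(2π·0.6925)/(2π)) = 5.8898 → s = 35.8898
radial distance = base radius + s = 28 + 35.8898 = 63.8898

63.8898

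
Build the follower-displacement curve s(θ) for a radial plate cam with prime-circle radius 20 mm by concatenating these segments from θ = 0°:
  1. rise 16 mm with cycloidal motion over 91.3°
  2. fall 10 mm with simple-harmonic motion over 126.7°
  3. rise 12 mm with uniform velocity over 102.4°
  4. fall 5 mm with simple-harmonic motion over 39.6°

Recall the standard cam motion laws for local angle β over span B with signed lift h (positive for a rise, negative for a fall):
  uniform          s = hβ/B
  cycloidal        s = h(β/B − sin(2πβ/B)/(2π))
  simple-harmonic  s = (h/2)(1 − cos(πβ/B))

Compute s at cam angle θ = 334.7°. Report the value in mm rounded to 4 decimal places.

seg 1 [0°–91.3°] cycloidal, h=16: full span → s += 16 → s = 16.0000
seg 2 [91.3°–218°] simple-harmonic, h=-10: full span → s += -10 → s = 6.0000
seg 3 [218°–320.4°] uniform, h=12: full span → s += 12 → s = 18.0000
seg 4 [320.4°–360°] simple-harmonic, h=-5: θ=334.7° here. β=14.3, B=39.6. -5/2·(1 − cos(π·0.3611)) = -1.4435 → s = 16.5565

16.5565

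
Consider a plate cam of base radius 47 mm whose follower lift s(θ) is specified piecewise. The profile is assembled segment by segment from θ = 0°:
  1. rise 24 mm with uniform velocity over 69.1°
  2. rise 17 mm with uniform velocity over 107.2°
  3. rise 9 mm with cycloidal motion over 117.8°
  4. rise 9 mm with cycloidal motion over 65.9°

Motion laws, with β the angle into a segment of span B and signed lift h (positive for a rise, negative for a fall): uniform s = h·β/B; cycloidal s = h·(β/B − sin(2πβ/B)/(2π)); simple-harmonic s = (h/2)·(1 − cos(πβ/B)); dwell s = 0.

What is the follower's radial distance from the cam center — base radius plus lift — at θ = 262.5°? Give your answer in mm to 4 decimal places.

seg 1 [0°–69.1°] uniform, h=24: full span → s += 24 → s = 24.0000
seg 2 [69.1°–176.3°] uniform, h=17: full span → s += 17 → s = 41.0000
seg 3 [176.3°–294.1°] cycloidal, h=9: θ=262.5° here. β=86.2, B=117.8. 9·(0.7317 − sin(2π·0.7317)/(2π)) = 8.0087 → s = 49.0087
radial distance = base radius + s = 47 + 49.0087 = 96.0087

96.0087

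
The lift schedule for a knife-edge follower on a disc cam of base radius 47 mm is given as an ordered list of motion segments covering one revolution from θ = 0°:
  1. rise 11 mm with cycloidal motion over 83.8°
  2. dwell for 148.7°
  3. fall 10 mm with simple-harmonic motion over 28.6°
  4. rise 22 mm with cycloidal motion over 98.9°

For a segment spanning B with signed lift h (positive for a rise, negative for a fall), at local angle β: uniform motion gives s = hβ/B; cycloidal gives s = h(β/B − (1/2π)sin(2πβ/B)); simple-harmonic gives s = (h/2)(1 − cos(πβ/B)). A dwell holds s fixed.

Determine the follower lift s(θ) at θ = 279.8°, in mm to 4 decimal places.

seg 1 [0°–83.8°] cycloidal, h=11: full span → s += 11 → s = 11.0000
seg 2 [83.8°–232.5°] dwell: s stays 11.0000
seg 3 [232.5°–261.1°] simple-harmonic, h=-10: full span → s += -10 → s = 1.0000
seg 4 [261.1°–360°] cycloidal, h=22: θ=279.8° here. β=18.7, B=98.9. 22·(0.1891 − sin(2π·0.1891)/(2π)) = 0.9117 → s = 1.9117

1.9117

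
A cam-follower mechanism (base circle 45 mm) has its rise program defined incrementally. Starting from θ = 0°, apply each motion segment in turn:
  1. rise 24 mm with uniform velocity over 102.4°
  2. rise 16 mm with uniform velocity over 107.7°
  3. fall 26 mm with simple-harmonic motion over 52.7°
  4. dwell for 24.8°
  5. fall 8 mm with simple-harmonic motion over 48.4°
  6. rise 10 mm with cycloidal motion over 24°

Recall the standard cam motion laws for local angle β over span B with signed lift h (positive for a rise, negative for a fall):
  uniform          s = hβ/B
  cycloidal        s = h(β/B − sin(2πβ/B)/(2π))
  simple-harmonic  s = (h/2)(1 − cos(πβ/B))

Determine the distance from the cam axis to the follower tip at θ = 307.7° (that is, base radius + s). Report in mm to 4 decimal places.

seg 1 [0°–102.4°] uniform, h=24: full span → s += 24 → s = 24.0000
seg 2 [102.4°–210.1°] uniform, h=16: full span → s += 16 → s = 40.0000
seg 3 [210.1°–262.8°] simple-harmonic, h=-26: full span → s += -26 → s = 14.0000
seg 4 [262.8°–287.6°] dwell: s stays 14.0000
seg 5 [287.6°–336°] simple-harmonic, h=-8: θ=307.7° here. β=20.1, B=48.4. -8/2·(1 − cos(π·0.4153)) = -2.9480 → s = 11.0520
radial distance = base radius + s = 45 + 11.0520 = 56.0520

56.0520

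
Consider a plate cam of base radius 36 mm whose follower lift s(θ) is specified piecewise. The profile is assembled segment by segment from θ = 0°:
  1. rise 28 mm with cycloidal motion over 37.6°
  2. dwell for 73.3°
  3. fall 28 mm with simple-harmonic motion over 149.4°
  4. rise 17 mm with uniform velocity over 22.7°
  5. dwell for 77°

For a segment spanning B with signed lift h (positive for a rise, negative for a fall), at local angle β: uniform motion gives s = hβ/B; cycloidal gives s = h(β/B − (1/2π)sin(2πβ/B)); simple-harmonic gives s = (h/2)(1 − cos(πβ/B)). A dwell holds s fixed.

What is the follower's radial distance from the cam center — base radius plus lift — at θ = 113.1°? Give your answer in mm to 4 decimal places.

seg 1 [0°–37.6°] cycloidal, h=28: full span → s += 28 → s = 28.0000
seg 2 [37.6°–110.9°] dwell: s stays 28.0000
seg 3 [110.9°–260.3°] simple-harmonic, h=-28: θ=113.1° here. β=2.2, B=149.4. -28/2·(1 − cos(π·0.0147)) = -0.0150 → s = 27.9850
radial distance = base radius + s = 36 + 27.9850 = 63.9850

63.9850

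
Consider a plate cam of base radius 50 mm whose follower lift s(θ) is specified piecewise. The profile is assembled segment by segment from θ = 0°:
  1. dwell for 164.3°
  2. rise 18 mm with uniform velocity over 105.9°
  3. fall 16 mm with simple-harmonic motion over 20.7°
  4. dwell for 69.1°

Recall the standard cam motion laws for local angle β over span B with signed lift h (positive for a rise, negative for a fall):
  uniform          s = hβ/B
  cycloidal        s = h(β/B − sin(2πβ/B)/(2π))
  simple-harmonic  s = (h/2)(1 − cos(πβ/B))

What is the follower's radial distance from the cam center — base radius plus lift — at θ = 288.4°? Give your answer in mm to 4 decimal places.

seg 1 [0°–164.3°] dwell: s stays 0.0000
seg 2 [164.3°–270.2°] uniform, h=18: full span → s += 18 → s = 18.0000
seg 3 [270.2°–290.9°] simple-harmonic, h=-16: θ=288.4° here. β=18.2, B=20.7. -16/2·(1 − cos(π·0.8792)) = -15.4310 → s = 2.5690
radial distance = base radius + s = 50 + 2.5690 = 52.5690

52.5690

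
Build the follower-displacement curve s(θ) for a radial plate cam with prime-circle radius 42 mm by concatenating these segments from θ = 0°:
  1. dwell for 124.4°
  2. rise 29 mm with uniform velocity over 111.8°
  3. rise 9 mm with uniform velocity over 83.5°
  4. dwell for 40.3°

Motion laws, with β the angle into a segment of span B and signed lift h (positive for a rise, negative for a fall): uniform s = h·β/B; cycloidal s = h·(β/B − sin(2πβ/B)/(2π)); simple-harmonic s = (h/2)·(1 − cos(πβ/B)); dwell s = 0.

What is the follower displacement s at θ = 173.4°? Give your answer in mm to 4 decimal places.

seg 1 [0°–124.4°] dwell: s stays 0.0000
seg 2 [124.4°–236.2°] uniform, h=29: θ=173.4° here. β=49, B=111.8. 29·49/111.8 = 12.7102 → s = 12.7102

12.7102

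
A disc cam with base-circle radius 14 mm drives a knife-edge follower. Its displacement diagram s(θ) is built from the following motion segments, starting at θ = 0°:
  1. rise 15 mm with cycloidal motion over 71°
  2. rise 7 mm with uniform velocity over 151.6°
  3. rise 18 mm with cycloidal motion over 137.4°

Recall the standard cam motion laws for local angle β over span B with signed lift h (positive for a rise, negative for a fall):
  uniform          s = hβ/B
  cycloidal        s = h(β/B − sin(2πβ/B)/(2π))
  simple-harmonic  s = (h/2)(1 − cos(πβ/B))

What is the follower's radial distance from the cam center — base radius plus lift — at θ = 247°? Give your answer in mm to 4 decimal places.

seg 1 [0°–71°] cycloidal, h=15: full span → s += 15 → s = 15.0000
seg 2 [71°–222.6°] uniform, h=7: full span → s += 7 → s = 22.0000
seg 3 [222.6°–360°] cycloidal, h=18: θ=247° here. β=24.4, B=137.4. 18·(0.1776 − sin(2π·0.1776)/(2π)) = 0.6232 → s = 22.6232
radial distance = base radius + s = 14 + 22.6232 = 36.6232

36.6232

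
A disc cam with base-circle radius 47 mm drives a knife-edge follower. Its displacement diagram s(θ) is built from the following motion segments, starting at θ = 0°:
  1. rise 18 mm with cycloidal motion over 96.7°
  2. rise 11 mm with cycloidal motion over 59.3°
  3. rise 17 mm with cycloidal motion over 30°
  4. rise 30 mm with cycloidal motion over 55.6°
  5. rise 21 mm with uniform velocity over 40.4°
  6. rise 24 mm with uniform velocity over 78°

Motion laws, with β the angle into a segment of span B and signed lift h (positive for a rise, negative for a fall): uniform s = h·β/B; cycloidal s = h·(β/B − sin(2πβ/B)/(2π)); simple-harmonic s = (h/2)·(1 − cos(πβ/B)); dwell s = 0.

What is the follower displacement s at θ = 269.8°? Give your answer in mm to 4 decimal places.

seg 1 [0°–96.7°] cycloidal, h=18: full span → s += 18 → s = 18.0000
seg 2 [96.7°–156°] cycloidal, h=11: full span → s += 11 → s = 29.0000
seg 3 [156°–186°] cycloidal, h=17: full span → s += 17 → s = 46.0000
seg 4 [186°–241.6°] cycloidal, h=30: full span → s += 30 → s = 76.0000
seg 5 [241.6°–282°] uniform, h=21: θ=269.8° here. β=28.2, B=40.4. 21·28.2/40.4 = 14.6584 → s = 90.6584

90.6584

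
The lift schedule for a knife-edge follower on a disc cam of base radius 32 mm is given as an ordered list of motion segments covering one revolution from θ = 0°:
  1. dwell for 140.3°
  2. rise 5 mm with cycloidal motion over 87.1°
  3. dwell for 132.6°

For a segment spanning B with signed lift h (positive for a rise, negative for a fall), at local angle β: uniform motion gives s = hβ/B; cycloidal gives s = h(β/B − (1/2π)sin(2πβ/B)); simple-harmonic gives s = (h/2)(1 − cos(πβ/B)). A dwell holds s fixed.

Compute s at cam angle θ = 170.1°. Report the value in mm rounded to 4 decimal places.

seg 1 [0°–140.3°] dwell: s stays 0.0000
seg 2 [140.3°–227.4°] cycloidal, h=5: θ=170.1° here. β=29.8, B=87.1. 5·(0.3421 − sin(2π·0.3421)/(2π)) = 1.0446 → s = 1.0446

1.0446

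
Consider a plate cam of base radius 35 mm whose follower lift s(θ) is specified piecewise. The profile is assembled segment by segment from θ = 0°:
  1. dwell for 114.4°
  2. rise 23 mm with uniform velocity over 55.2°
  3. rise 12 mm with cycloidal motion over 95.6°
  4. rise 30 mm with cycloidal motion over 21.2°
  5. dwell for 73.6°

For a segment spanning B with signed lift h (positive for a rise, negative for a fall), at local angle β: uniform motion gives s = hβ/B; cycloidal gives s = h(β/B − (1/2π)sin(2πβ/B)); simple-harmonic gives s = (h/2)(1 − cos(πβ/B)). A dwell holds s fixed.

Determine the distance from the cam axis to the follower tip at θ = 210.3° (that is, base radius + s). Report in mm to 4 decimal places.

seg 1 [0°–114.4°] dwell: s stays 0.0000
seg 2 [114.4°–169.6°] uniform, h=23: full span → s += 23 → s = 23.0000
seg 3 [169.6°–265.2°] cycloidal, h=12: θ=210.3° here. β=40.7, B=95.6. 12·(0.4257 − sin(2π·0.4257)/(2π)) = 4.2496 → s = 27.2496
radial distance = base radius + s = 35 + 27.2496 = 62.2496

62.2496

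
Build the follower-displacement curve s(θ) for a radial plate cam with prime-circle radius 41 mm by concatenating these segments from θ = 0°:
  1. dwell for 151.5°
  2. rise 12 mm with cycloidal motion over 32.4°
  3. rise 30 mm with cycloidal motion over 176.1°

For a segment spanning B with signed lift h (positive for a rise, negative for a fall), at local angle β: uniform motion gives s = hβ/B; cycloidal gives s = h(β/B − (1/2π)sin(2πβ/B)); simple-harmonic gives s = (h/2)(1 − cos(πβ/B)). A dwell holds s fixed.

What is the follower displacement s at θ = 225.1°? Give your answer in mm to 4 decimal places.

seg 1 [0°–151.5°] dwell: s stays 0.0000
seg 2 [151.5°–183.9°] cycloidal, h=12: full span → s += 12 → s = 12.0000
seg 3 [183.9°–360°] cycloidal, h=30: θ=225.1° here. β=41.2, B=176.1. 30·(0.2340 − sin(2π·0.2340)/(2π)) = 2.2683 → s = 14.2683

14.2683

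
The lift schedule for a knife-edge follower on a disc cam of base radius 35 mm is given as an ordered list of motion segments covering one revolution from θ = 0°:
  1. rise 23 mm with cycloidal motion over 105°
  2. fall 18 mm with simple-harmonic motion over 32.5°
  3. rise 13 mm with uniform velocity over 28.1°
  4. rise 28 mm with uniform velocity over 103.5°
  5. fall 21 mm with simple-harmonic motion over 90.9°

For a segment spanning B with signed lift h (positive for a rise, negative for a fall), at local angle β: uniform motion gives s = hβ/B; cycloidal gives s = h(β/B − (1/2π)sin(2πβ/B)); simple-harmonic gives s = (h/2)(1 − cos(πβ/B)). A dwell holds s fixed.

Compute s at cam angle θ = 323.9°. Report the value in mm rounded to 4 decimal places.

seg 1 [0°–105°] cycloidal, h=23: full span → s += 23 → s = 23.0000
seg 2 [105°–137.5°] simple-harmonic, h=-18: full span → s += -18 → s = 5.0000
seg 3 [137.5°–165.6°] uniform, h=13: full span → s += 13 → s = 18.0000
seg 4 [165.6°–269.1°] uniform, h=28: full span → s += 28 → s = 46.0000
seg 5 [269.1°–360°] simple-harmonic, h=-21: θ=323.9° here. β=54.8, B=90.9. -21/2·(1 − cos(π·0.6029)) = -13.8343 → s = 32.1657

32.1657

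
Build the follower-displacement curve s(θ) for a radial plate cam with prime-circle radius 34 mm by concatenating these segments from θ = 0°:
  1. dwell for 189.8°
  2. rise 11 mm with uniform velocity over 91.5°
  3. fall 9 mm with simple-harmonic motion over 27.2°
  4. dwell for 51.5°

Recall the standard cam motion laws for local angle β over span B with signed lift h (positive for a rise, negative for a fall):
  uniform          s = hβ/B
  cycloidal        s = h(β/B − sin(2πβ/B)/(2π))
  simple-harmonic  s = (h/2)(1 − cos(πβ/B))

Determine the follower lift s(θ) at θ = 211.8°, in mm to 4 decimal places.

seg 1 [0°–189.8°] dwell: s stays 0.0000
seg 2 [189.8°–281.3°] uniform, h=11: θ=211.8° here. β=22, B=91.5. 11·22/91.5 = 2.6448 → s = 2.6448

2.6448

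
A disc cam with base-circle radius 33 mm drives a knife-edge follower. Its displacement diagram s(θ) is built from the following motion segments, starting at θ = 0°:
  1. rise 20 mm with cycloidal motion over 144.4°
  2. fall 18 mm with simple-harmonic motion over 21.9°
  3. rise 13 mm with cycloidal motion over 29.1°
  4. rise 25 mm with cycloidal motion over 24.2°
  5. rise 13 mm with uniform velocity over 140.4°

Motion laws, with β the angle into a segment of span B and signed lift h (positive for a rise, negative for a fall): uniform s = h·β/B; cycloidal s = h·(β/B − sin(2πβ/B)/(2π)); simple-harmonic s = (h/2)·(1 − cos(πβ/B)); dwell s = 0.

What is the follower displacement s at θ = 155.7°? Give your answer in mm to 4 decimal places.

seg 1 [0°–144.4°] cycloidal, h=20: full span → s += 20 → s = 20.0000
seg 2 [144.4°–166.3°] simple-harmonic, h=-18: θ=155.7° here. β=11.3, B=21.9. -18/2·(1 − cos(π·0.5160)) = -9.4517 → s = 10.5483

10.5483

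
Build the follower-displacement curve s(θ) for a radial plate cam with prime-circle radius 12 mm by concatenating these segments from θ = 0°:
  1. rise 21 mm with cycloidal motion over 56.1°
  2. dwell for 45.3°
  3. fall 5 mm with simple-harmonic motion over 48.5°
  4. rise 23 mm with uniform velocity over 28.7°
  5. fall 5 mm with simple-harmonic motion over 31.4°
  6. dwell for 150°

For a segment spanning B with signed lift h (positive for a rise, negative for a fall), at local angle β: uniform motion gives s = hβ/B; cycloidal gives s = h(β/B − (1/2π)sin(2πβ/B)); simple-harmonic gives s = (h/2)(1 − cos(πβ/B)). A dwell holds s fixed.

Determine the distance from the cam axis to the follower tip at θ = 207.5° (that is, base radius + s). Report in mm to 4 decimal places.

seg 1 [0°–56.1°] cycloidal, h=21: full span → s += 21 → s = 21.0000
seg 2 [56.1°–101.4°] dwell: s stays 21.0000
seg 3 [101.4°–149.9°] simple-harmonic, h=-5: full span → s += -5 → s = 16.0000
seg 4 [149.9°–178.6°] uniform, h=23: full span → s += 23 → s = 39.0000
seg 5 [178.6°–210°] simple-harmonic, h=-5: θ=207.5° here. β=28.9, B=31.4. -5/2·(1 − cos(π·0.9204)) = -4.9222 → s = 34.0778
radial distance = base radius + s = 12 + 34.0778 = 46.0778

46.0778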